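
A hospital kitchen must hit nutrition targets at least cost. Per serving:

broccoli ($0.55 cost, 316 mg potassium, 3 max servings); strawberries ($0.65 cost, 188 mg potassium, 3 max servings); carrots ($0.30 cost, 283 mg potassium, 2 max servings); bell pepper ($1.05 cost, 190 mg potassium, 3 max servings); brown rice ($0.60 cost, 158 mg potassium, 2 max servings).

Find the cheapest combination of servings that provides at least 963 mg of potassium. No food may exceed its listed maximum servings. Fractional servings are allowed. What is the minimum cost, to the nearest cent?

Cost per mg of potassium: carrots $0.0011, broccoli $0.0017, strawberries $0.0035, brown rice $0.0038, bell pepper $0.0055.
Take 2 servings of carrots: +566.0 mg potassium for $0.60 (total $0.60, still need 397.0 mg).
Take 1.256 servings of broccoli: +397.0 mg potassium for $0.69 (total $1.29, still need 0.0 mg).
Filling from the cheapest source first is optimal under one linear minimum: $1.29.

$1.29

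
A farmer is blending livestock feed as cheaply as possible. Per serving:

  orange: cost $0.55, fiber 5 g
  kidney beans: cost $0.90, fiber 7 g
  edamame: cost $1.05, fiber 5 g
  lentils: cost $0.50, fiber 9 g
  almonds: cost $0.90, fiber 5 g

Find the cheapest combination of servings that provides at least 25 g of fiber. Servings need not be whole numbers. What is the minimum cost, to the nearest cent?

Cost per g of fiber: lentils $0.0556, orange $0.1100, kidney beans $0.1286, almonds $0.1800, edamame $0.2100.
With no serving limits, use only lentils: 25 g / 9 g = 2.778 servings × $0.50 = $1.39.

$1.39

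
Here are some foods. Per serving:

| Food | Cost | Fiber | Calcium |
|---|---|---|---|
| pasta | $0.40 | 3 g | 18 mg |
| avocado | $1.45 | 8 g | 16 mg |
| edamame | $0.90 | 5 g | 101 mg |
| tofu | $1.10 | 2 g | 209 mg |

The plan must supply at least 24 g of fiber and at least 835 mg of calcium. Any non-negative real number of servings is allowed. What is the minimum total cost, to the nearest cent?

$5.86

Compare the cost at each extreme point of the feasible region.
pasta only: max(24/3, 835/18) = 46.39 servings → $18.56.
avocado only: max(24/8, 835/16) = 52.19 servings → $75.67.
edamame only: max(24/5, 835/101) = 8.267 servings → $7.44.
tofu only: max(24/2, 835/209) = 12 servings → $13.20.
pasta + avocado with both targets exact would need a negative amount; discard.
pasta + edamame: intersection lies outside the first quadrant.
pasta + tofu with both tight: 5.662 servings and 3.508 servings → $6.12.
avocado + edamame with both targets exact would need a negative amount; discard.
avocado + tofu with both tight: 2.04 servings and 3.839 servings → $7.18.
edamame + tofu with both tight: 3.969 servings and 2.077 servings → $5.86.
Cheapest feasible corner: $5.86.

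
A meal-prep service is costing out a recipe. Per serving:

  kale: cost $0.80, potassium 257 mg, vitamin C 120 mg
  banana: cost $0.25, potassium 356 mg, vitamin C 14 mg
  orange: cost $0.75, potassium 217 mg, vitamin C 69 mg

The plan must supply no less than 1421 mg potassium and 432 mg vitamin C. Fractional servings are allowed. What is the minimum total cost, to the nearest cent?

Minimising a linear cost over {potassium ≥ 1421, vitamin C ≥ 432, servings ≥ 0} — the optimum is at a vertex, using one or two foods.
kale only: max(1421/257, 432/120) = 5.529 servings → $4.42.
banana only: max(1421/356, 432/14) = 30.86 servings → $7.71.
orange only: max(1421/217, 432/69) = 6.548 servings → $4.91.
kale + banana with both tight: 3.423 servings and 1.521 servings → $3.12.
kale + orange with both targets exact would need a negative amount; discard.
banana + orange with both tight: 0.2 servings and 6.22 servings → $4.72.
The minimum over all feasible corners is $3.12.

$3.12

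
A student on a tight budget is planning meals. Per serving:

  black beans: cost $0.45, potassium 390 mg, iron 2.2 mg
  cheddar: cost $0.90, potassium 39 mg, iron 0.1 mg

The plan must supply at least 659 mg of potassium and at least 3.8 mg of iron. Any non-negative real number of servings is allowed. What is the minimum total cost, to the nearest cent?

At the optimum either one food covers both requirements or two foods hit both targets exactly; no other combination can be cheaper.
black beans only: max(659/390, 3.8/2.2) = 1.727 servings → $0.78.
cheddar only: max(659/39, 3.8/0.1) = 38 servings → $34.20.
black beans + cheddar: intersection lies outside the first quadrant.
Cheapest feasible corner: $0.78.

$0.78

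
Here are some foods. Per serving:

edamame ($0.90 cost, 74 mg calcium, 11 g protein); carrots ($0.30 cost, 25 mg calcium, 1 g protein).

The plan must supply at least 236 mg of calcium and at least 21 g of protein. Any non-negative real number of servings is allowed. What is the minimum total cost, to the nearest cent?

For a min-cost LP with two ≥-constraints, a basic feasible solution has at most two positive variables.
edamame only: max(236/74, 21/11) = 3.189 servings → $2.87.
carrots only: max(236/25, 21/1) = 21 servings → $6.30.
edamame + carrots with both tight: 1.438 servings and 5.184 servings → $2.85.
So the least-cost plan costs $2.85.

$2.85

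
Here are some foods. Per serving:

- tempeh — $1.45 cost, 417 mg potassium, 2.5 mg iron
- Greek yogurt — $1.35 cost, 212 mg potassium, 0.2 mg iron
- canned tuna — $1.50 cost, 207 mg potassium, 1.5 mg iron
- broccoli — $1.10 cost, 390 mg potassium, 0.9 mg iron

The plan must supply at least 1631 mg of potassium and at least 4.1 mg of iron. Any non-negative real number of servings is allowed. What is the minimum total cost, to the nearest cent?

$4.66

The cheapest plan sits at a corner of the feasible region — with two constraints it uses at most two foods.
tempeh only: max(1631/417, 4.1/2.5) = 3.911 servings → $5.67.
Greek yogurt only: max(1631/212, 4.1/0.2) = 20.5 servings → $27.68.
canned tuna only: max(1631/207, 4.1/1.5) = 7.879 servings → $11.82.
broccoli only: max(1631/390, 4.1/0.9) = 4.556 servings → $5.01.
tempeh + Greek yogurt with both tight: 1.216 servings and 5.302 servings → $8.92.
tempeh + canned tuna: intersection lies outside the first quadrant.
tempeh + broccoli with both tight: 0.2186 servings and 3.948 servings → $4.66.
Greek yogurt + canned tuna with both tight: 5.777 servings and 1.963 servings → $10.74.
Greek yogurt + broccoli with both targets exact would need a negative amount; discard.
canned tuna + broccoli with both tight: 0.3288 servings and 4.008 servings → $4.90.
The minimum over all feasible corners is $4.66.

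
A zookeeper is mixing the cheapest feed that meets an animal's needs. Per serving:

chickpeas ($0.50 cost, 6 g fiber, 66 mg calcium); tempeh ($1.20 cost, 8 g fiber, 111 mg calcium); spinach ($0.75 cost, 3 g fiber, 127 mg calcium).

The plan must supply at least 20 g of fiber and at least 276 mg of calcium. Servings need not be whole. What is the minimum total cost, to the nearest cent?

$1.96

At the optimum either one food covers both requirements or two foods hit both targets exactly; no other combination can be cheaper.
chickpeas only: max(20/6, 276/66) = 4.182 servings → $2.09.
tempeh only: max(20/8, 276/111) = 2.5 servings → $3.00.
spinach only: max(20/3, 276/127) = 6.667 servings → $5.00.
chickpeas + tempeh with both tight: 0.08696 servings and 2.435 servings → $2.97.
chickpeas + spinach with both tight: 3.035 servings and 0.5957 servings → $1.96.
tempeh + spinach: the both-tight solution has a negative serving — not a feasible corner.
So the least-cost plan costs $1.96.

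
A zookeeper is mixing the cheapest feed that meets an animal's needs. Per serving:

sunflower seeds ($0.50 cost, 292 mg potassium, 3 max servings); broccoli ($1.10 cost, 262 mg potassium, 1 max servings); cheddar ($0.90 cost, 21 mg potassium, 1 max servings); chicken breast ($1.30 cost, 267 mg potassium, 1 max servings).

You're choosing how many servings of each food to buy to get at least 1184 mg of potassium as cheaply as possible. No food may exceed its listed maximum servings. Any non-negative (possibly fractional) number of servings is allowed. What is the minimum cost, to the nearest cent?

Cost per mg of potassium: sunflower seeds $0.0017, broccoli $0.0042, chicken breast $0.0049, cheddar $0.0429.
Take 3 servings of sunflower seeds: +876.0 mg potassium for $1.50 (total $1.50, still need 308.0 mg).
Take 1 serving of broccoli: +262.0 mg potassium for $1.10 (total $2.60, still need 46.0 mg).
Take 0.1723 servings of chicken breast: +46.0 mg potassium for $0.22 (total $2.82, still need 0.0 mg).
Greedy by cheapest-per-mg is optimal for a single linear constraint, so the minimum cost is $2.82.

$2.82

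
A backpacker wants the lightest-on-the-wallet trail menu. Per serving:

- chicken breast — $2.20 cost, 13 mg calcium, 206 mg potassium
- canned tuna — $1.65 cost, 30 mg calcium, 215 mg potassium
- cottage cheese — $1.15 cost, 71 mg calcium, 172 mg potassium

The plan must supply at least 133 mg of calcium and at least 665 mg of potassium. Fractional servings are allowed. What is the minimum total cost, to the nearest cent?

$4.45

For a min-cost LP with two ≥-constraints, a basic feasible solution has at most two positive variables.
chicken breast only: max(133/13, 665/206) = 10.23 servings → $22.51.
canned tuna only: max(133/30, 665/215) = 4.433 servings → $7.32.
cottage cheese only: max(133/71, 665/172) = 3.866 servings → $4.45.
chicken breast + canned tuna with both targets exact would need a negative amount; discard.
chicken breast + cottage cheese with both tight: 1.964 servings and 1.514 servings → $6.06.
canned tuna + cottage cheese with both tight: 2.409 servings and 0.8555 servings → $4.96.
So the least-cost plan costs $4.45.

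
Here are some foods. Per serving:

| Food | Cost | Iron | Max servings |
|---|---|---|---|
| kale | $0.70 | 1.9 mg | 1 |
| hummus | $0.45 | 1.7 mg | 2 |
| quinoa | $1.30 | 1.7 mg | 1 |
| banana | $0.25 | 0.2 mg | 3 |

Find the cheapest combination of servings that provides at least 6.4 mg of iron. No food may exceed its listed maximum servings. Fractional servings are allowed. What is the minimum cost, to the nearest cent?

Cost per mg of iron: hummus $0.2647, kale $0.3684, quinoa $0.7647, banana $1.2500.
Take 2 servings of hummus: +3.4 mg iron for $0.90 (total $0.90, still need 3.0 mg).
Take 1 serving of kale: +1.9 mg iron for $0.70 (total $1.60, still need 1.1 mg).
Take 0.6471 servings of quinoa: +1.1 mg iron for $0.84 (total $2.44, still need 0.0 mg).
Greedy by cheapest-per-mg is optimal for a single linear constraint, so the minimum cost is $2.44.

$2.44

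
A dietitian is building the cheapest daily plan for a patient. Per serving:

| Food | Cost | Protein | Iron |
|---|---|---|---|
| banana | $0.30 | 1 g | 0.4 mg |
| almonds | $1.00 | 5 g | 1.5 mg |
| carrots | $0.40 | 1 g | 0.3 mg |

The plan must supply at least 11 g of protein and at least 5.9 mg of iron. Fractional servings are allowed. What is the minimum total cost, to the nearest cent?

At the optimum either one food covers both requirements or two foods hit both targets exactly; no other combination can be cheaper.
banana only: max(11/1, 5.9/0.4) = 14.75 servings → $4.42.
almonds only: max(11/5, 5.9/1.5) = 3.933 servings → $3.93.
carrots only: max(11/1, 5.9/0.3) = 19.67 servings → $7.87.
banana + almonds: intersection lies outside the first quadrant.
banana + carrots with both targets exact would need a negative amount; discard.
almonds + carrots (both tight): parallel constraints — no distinct corner.
Cheapest feasible corner: $3.93.

$3.93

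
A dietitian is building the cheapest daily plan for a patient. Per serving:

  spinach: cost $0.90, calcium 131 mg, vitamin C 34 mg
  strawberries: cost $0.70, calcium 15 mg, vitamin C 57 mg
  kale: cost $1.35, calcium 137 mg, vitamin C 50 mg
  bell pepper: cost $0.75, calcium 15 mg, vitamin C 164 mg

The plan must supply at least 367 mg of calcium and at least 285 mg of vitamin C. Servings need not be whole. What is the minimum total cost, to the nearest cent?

With two linear requirements the optimum uses one or two foods; enumerate the corners.
spinach only: max(367/131, 285/34) = 8.382 servings → $7.54.
strawberries only: max(367/15, 285/57) = 24.47 servings → $17.13.
kale only: max(367/137, 285/50) = 5.7 servings → $7.70.
bell pepper only: max(367/15, 285/164) = 24.47 servings → $18.35.
spinach + strawberries with both tight: 2.392 servings and 3.573 servings → $4.65.
spinach + kale: intersection lies outside the first quadrant.
spinach + bell pepper with both tight: 2.666 servings and 1.185 servings → $3.29.
strawberries + kale with both tight: 2.932 servings and 2.358 servings → $5.24.
strawberries + bell pepper: the both-tight solution has a negative serving — not a feasible corner.
kale + bell pepper with both tight: 2.575 servings and 0.9529 servings → $4.19.
Cheapest feasible corner: $3.29.

$3.29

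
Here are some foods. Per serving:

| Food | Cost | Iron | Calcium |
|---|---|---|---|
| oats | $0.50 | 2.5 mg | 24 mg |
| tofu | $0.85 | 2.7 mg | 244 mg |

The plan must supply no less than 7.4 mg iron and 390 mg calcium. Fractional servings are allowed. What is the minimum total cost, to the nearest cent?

The cheapest plan sits at a corner of the feasible region — with two constraints it uses at most two foods.
oats only: max(7.4/2.5, 390/24) = 16.25 servings → $8.12.
tofu only: max(7.4/2.7, 390/244) = 2.741 servings → $2.33.
oats + tofu with both tight: 1.38 servings and 1.463 servings → $1.93.
Cheapest feasible corner: $1.93.

$1.93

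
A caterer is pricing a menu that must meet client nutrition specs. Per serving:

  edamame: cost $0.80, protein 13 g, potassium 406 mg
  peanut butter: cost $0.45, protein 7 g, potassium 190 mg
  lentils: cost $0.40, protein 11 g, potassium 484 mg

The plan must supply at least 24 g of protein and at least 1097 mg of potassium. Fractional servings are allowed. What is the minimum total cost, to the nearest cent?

$0.91

With two linear requirements the optimum uses one or two foods; enumerate the corners.
edamame only: max(24/13, 1097/406) = 2.702 servings → $2.16.
peanut butter only: max(24/7, 1097/190) = 5.774 servings → $2.60.
lentils only: max(24/11, 1097/484) = 2.267 servings → $0.91.
edamame + peanut butter: the both-tight solution has a negative serving — not a feasible corner.
edamame + lentils with both targets exact would need a negative amount; discard.
peanut butter + lentils: the both-tight solution has a negative serving — not a feasible corner.
So the least-cost plan costs $0.91.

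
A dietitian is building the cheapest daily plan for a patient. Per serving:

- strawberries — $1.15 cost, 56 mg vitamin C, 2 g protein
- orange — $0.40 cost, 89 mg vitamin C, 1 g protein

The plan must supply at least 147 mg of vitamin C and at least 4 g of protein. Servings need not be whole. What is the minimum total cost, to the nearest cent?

$1.60

Minimising a linear cost over {vitamin C ≥ 147, protein ≥ 4, servings ≥ 0} — the optimum is at a vertex, using one or two foods.
strawberries only: max(147/56, 4/2) = 2.625 servings → $3.02.
orange only: max(147/89, 4/1) = 4 servings → $1.60.
strawberries + orange with both tight: 1.713 servings and 0.5738 servings → $2.20.
The minimum over all feasible corners is $1.60.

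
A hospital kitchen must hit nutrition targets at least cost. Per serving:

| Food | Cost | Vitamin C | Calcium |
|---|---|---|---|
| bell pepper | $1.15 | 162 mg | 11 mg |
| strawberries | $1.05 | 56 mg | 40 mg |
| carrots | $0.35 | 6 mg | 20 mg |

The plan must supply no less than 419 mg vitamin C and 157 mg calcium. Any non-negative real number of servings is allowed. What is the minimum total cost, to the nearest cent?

bell pepper only: max(419/162, 157/11) = 14.27 servings → $16.41.
strawberries only: max(419/56, 157/40) = 7.482 servings → $7.86.
carrots only: max(419/6, 157/20) = 69.83 servings → $24.44.
bell pepper + strawberries with both tight: 1.359 servings and 3.551 servings → $5.29.
bell pepper + carrots with both tight: 2.343 servings and 6.561 servings → $4.99.
strawberries + carrots with both targets exact would need a negative amount; discard.
So the least-cost plan costs $4.99.

$4.99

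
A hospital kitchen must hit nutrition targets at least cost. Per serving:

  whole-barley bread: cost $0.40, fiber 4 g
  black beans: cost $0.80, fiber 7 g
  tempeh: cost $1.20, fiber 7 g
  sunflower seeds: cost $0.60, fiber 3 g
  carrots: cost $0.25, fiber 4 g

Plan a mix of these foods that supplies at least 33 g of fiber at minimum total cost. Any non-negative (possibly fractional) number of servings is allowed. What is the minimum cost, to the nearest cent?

$2.06

Cost per g of fiber: carrots $0.0625, whole-barley bread $0.1000, black beans $0.1143, tempeh $0.1714, sunflower seeds $0.2000.
With no serving limits, use only carrots: 33 g / 4 g = 8.25 servings × $0.25 = $2.06.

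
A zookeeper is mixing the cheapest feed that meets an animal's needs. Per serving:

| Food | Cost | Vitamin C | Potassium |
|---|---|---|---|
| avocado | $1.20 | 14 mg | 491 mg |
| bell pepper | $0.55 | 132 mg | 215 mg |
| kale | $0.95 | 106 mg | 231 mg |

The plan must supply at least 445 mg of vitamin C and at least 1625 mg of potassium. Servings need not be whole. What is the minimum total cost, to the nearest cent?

The cheapest plan sits at a corner of the feasible region — with two constraints it uses at most two foods.
avocado only: max(445/14, 1625/491) = 31.79 servings → $38.14.
bell pepper only: max(445/132, 1625/215) = 7.558 servings → $4.16.
kale only: max(445/106, 1625/231) = 7.035 servings → $6.68.
avocado + bell pepper with both tight: 1.923 servings and 3.167 servings → $4.05.
avocado + kale with both tight: 1.423 servings and 4.01 servings → $5.52.
bell pepper + kale: the both-tight solution has a negative serving — not a feasible corner.
Cheapest feasible corner: $4.05.

$4.05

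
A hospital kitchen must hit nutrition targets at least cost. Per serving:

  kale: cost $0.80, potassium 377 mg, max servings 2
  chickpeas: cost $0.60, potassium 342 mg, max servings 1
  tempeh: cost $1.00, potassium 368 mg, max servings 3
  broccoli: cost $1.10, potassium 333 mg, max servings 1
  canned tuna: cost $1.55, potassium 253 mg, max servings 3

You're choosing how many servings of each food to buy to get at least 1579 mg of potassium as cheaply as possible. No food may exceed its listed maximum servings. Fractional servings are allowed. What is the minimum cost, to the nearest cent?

$3.51

Cost per mg of potassium: chickpeas $0.0018, kale $0.0021, tempeh $0.0027, broccoli $0.0033, canned tuna $0.0061.
Take 1 serving of chickpeas: +342.0 mg potassium for $0.60 (total $0.60, still need 1237.0 mg).
Take 2 servings of kale: +754.0 mg potassium for $1.60 (total $2.20, still need 483.0 mg).
Take 1.312 servings of tempeh: +483.0 mg potassium for $1.31 (total $3.51, still need 0.0 mg).
Filling from the cheapest source first is optimal under one linear minimum: $3.51.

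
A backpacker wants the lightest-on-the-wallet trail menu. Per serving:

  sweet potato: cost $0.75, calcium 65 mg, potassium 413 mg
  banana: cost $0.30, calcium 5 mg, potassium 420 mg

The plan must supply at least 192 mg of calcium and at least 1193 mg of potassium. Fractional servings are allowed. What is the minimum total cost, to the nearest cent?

$2.22

Check every corner: each single food scaled to meet both minima, and each pair solved so both constraints bind.
sweet potato only: max(192/65, 1193/413) = 2.954 servings → $2.22.
banana only: max(192/5, 1193/420) = 38.4 servings → $11.52.
sweet potato + banana: intersection lies outside the first quadrant.
So the least-cost plan costs $2.22.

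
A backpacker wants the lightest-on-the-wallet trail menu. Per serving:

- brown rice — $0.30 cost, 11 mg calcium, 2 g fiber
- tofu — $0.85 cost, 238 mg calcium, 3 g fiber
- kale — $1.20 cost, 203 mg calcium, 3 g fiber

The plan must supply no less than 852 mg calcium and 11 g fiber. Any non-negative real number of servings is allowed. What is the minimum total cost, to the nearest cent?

$3.08

At the optimum either one food covers both requirements or two foods hit both targets exactly; no other combination can be cheaper.
brown rice only: max(852/11, 11/2) = 77.45 servings → $23.24.
tofu only: max(852/238, 11/3) = 3.667 servings → $3.12.
kale only: max(852/203, 11/3) = 4.197 servings → $5.04.
brown rice + tofu with both tight: 0.14 servings and 3.573 servings → $3.08.
brown rice + kale: intersection lies outside the first quadrant.
tofu + kale with both tight: 3.076 servings and 0.5905 servings → $3.32.
Cheapest feasible corner: $3.08.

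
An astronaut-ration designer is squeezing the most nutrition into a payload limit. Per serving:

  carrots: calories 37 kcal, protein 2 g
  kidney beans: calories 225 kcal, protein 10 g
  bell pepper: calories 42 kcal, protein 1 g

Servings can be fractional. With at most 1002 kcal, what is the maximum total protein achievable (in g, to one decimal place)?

54.2 g

Protein per kcal: carrots 0.05405, kidney beans 0.04444, bell pepper 0.02381.
With no serving limits, spend the whole calories allowance on carrots: 1002 kcal / 37 kcal × 2 g = 54.2 g.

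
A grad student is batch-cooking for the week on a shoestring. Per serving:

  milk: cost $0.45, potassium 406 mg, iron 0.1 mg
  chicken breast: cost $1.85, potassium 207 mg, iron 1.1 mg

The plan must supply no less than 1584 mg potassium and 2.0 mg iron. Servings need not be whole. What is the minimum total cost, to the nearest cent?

Compare the cost at each extreme point of the feasible region.
milk only: max(1584/406, 2.0/0.1) = 20 servings → $9.00.
chicken breast only: max(1584/207, 2.0/1.1) = 7.652 servings → $14.16.
milk + chicken breast with both tight: 3.119 servings and 1.535 servings → $4.24.
The minimum over all feasible corners is $4.24.

$4.24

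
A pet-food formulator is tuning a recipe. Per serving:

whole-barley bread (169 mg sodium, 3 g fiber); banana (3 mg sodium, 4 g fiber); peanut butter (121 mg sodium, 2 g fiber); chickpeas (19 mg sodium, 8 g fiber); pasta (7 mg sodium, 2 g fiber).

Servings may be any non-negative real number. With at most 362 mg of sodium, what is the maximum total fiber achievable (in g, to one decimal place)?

Fiber per mg sodium: banana 1.333, chickpeas 0.4211, pasta 0.2857, whole-barley bread 0.01775, peanut butter 0.01653.
With no serving limits, spend the whole sodium allowance on banana: 362 mg / 3 mg × 4 g = 482.7 g.

482.7 g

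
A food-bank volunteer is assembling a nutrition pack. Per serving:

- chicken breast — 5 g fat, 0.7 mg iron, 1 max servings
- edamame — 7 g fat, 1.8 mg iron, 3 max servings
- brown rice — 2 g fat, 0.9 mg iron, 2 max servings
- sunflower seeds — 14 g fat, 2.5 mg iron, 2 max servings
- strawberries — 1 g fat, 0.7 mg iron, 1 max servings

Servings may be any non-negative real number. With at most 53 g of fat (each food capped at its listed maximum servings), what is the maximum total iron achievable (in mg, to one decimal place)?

Iron per g fat: strawberries 0.7, brown rice 0.45, edamame 0.2571, sunflower seeds 0.1786, chicken breast 0.14.
Take 1 serving of strawberries: uses 1 g fat, +0.7 mg iron (running total 0.7 mg).
Take 2 servings of brown rice: uses 4 g fat, +1.8 mg iron (running total 2.5 mg).
Take 3 servings of edamame: uses 21 g fat, +5.4 mg iron (running total 7.9 mg).
Take 1.929 servings of sunflower seeds: uses 27 g fat, +4.8 mg iron (running total 12.7 mg).
Filling greedily by iron-per-g fat is optimal for one linear limit, giving 12.7 mg.

12.7 mg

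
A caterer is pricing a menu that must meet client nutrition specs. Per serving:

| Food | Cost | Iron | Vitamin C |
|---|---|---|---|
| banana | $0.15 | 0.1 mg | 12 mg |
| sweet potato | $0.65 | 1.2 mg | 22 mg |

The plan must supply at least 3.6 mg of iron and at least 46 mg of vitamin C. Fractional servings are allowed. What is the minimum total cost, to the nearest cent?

$1.95

For a min-cost LP with two ≥-constraints, a basic feasible solution has at most two positive variables.
banana only: max(3.6/0.1, 46/12) = 36 servings → $5.40.
sweet potato only: max(3.6/1.2, 46/22) = 3 servings → $1.95.
banana + sweet potato with both targets exact would need a negative amount; discard.
The minimum over all feasible corners is $1.95.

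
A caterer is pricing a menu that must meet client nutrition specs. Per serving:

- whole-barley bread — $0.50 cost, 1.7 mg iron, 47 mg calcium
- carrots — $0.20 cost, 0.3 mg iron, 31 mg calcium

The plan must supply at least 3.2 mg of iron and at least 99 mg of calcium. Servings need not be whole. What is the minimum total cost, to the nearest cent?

$0.99

Check every corner: each single food scaled to meet both minima, and each pair solved so both constraints bind.
whole-barley bread only: max(3.2/1.7, 99/47) = 2.106 servings → $1.05.
carrots only: max(3.2/0.3, 99/31) = 10.67 servings → $2.13.
whole-barley bread + carrots with both tight: 1.801 servings and 0.4637 servings → $0.99.
The minimum over all feasible corners is $0.99.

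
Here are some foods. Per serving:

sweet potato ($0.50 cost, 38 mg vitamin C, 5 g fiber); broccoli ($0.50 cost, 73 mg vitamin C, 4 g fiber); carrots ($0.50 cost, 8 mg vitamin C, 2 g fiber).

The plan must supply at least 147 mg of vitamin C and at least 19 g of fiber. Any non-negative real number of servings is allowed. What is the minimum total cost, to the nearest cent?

$1.91

An LP optimum is at a vertex; with two nutrient constraints at most two foods are used. Check each candidate.
sweet potato only: max(147/38, 19/5) = 3.868 servings → $1.93.
broccoli only: max(147/73, 19/4) = 4.75 servings → $2.38.
carrots only: max(147/8, 19/2) = 18.38 servings → $9.19.
sweet potato + broccoli with both tight: 3.751 servings and 0.06103 servings → $1.91.
sweet potato + carrots with both targets exact would need a negative amount; discard.
broccoli + carrots with both tight: 1.246 servings and 7.009 servings → $4.13.
The minimum over all feasible corners is $1.91.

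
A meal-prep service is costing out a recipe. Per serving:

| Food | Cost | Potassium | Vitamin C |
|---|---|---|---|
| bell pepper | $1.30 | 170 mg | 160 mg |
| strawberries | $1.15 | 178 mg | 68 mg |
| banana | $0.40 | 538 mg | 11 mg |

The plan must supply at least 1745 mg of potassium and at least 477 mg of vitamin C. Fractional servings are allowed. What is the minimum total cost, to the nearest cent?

A basic optimal solution has at most two foods positive. Try each food alone and each pair with both targets met exactly.
bell pepper only: max(1745/170, 477/160) = 10.26 servings → $13.34.
strawberries only: max(1745/178, 477/68) = 9.803 servings → $11.27.
banana only: max(1745/538, 477/11) = 43.36 servings → $17.35.
bell pepper + strawberries with both targets exact would need a negative amount; discard.
bell pepper + banana with both tight: 2.82 servings and 2.353 servings → $4.61.
strawberries + banana with both tight: 6.857 servings and 0.9748 servings → $8.28.
The minimum over all feasible corners is $4.61.

$4.61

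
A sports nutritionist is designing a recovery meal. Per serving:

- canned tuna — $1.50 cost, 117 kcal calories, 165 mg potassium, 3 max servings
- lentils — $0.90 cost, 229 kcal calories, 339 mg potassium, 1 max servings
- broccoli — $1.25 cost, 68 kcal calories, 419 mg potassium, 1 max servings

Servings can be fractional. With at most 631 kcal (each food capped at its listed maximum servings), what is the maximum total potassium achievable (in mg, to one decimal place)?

1229.0 mg

Potassium per kcal: broccoli 6.162, lentils 1.48, canned tuna 1.41.
Take 1 serving of broccoli: uses 68 kcal, +419.0 mg potassium (running total 419.0 mg).
Take 1 serving of lentils: uses 229 kcal, +339.0 mg potassium (running total 758.0 mg).
Take 2.855 servings of canned tuna: uses 334 kcal, +471.0 mg potassium (running total 1229.0 mg).
Filling greedily by potassium-per-kcal is optimal for one linear limit, giving 1229.0 mg.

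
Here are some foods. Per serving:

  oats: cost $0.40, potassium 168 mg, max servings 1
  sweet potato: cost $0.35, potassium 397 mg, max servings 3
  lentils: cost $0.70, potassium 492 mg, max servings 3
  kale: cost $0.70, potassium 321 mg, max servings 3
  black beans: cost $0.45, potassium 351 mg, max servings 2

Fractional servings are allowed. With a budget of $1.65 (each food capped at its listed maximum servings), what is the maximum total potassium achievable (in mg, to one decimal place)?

Potassium per dollar: sweet potato 1134, black beans 780, lentils 702.9, kale 458.6, oats 420.
Take 3 servings of sweet potato: spends $1.05, +1191.0 mg potassium (running total 1191.0 mg).
Take 1.333 servings of black beans: spends $0.60, +468.0 mg potassium (running total 1659.0 mg).
Filling greedily by potassium-per-dollar is optimal for one linear limit, giving 1659.0 mg.

1659.0 mg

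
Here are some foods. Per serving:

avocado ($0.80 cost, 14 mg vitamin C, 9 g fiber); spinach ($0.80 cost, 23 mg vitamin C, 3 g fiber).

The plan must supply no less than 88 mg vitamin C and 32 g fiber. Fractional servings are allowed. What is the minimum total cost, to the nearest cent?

$3.96

With two linear requirements the optimum uses one or two foods; enumerate the corners.
avocado only: max(88/14, 32/9) = 6.286 servings → $5.03.
spinach only: max(88/23, 32/3) = 10.67 servings → $8.53.
avocado + spinach with both tight: 2.861 servings and 2.085 servings → $3.96.
The minimum over all feasible corners is $3.96.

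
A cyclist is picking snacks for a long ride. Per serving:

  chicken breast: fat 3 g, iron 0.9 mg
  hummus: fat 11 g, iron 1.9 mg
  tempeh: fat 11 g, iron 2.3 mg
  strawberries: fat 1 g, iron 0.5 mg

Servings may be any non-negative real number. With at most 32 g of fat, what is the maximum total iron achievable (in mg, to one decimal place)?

Iron per g fat: strawberries 0.5, chicken breast 0.3, tempeh 0.2091, hummus 0.1727.
With no serving limits, spend the whole fat allowance on strawberries: 32 g / 1 g × 0.5 mg = 16.0 mg.

16.0 mg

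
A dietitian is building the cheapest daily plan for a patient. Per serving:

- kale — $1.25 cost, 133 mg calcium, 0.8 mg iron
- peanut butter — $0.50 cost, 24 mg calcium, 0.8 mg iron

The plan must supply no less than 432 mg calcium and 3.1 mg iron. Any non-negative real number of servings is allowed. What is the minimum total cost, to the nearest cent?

kale only: max(432/133, 3.1/0.8) = 3.875 servings → $4.84.
peanut butter only: max(432/24, 3.1/0.8) = 18 servings → $9.00.
kale + peanut butter with both tight: 3.11 servings and 0.7649 servings → $4.27.
The minimum over all feasible corners is $4.27.

$4.27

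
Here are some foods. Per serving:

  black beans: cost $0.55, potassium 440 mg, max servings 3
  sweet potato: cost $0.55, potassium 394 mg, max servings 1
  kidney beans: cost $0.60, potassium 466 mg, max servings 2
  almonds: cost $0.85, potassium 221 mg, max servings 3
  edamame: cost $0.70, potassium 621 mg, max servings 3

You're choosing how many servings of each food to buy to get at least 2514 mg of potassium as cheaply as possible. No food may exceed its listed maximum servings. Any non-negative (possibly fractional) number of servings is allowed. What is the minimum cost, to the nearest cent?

$2.91

Cost per mg of potassium: edamame $0.0011, black beans $0.0013, kidney beans $0.0013, sweet potato $0.0014, almonds $0.0038.
Take 3 servings of edamame: +1863.0 mg potassium for $2.10 (total $2.10, still need 651.0 mg).
Take 1.48 servings of black beans: +651.0 mg potassium for $0.81 (total $2.91, still need 0.0 mg).
Filling from the cheapest source first is optimal under one linear minimum: $2.91.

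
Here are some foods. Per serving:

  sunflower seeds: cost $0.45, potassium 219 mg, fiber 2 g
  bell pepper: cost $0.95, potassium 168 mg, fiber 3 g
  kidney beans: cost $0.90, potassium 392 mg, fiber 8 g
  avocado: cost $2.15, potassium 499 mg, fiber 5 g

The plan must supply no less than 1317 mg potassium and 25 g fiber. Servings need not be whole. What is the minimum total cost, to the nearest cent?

The cheapest plan sits at a corner of the feasible region — with two constraints it uses at most two foods.
sunflower seeds only: max(1317/219, 25/2) = 12.5 servings → $5.62.
bell pepper only: max(1317/168, 25/3) = 8.333 servings → $7.92.
kidney beans only: max(1317/392, 25/8) = 3.36 servings → $3.02.
avocado only: max(1317/499, 25/5) = 5 servings → $10.75.
sunflower seeds + bell pepper: the both-tight solution has a negative serving — not a feasible corner.
sunflower seeds + kidney beans with both tight: 0.7603 servings and 2.935 servings → $2.98.
sunflower seeds + avocado: the both-tight solution has a negative serving — not a feasible corner.
bell pepper + kidney beans with both tight: 4.381 servings and 1.482 servings → $5.50.
bell pepper + avocado with both targets exact would need a negative amount; discard.
kidney beans + avocado with both tight: 2.899 servings and 0.3622 servings → $3.39.
So the least-cost plan costs $2.98.

$2.98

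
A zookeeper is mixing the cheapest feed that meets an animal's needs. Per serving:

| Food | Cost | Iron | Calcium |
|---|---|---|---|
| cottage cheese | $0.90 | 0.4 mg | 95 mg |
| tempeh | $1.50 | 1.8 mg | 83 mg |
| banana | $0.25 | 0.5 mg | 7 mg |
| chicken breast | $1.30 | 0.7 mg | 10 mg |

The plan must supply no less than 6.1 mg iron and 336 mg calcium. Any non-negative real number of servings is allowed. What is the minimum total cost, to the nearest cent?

$5.01

The cheapest plan sits at a corner of the feasible region — with two constraints it uses at most two foods.
cottage cheese only: max(6.1/0.4, 336/95) = 15.25 servings → $13.72.
tempeh only: max(6.1/1.8, 336/83) = 4.048 servings → $6.07.
banana only: max(6.1/0.5, 336/7) = 48 servings → $12.00.
chicken breast only: max(6.1/0.7, 336/10) = 33.6 servings → $43.68.
cottage cheese + tempeh with both tight: 0.7148 servings and 3.23 servings → $5.49.
cottage cheese + banana with both tight: 2.803 servings and 9.957 servings → $5.01.
cottage cheese + chicken breast with both tight: 2.787 servings and 7.122 servings → $11.77.
tempeh + banana: the both-tight solution has a negative serving — not a feasible corner.
tempeh + chicken breast: intersection lies outside the first quadrant.
banana + chicken breast: intersection lies outside the first quadrant.
The minimum over all feasible corners is $5.01.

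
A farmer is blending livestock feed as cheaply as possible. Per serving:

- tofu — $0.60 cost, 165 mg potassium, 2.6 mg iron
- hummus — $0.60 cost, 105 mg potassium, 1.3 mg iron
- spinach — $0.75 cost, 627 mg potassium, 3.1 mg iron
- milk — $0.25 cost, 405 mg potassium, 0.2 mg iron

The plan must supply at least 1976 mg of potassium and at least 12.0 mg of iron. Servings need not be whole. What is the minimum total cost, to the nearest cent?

$2.87

Check every corner: each single food scaled to meet both minima, and each pair solved so both constraints bind.
tofu only: max(1976/165, 12.0/2.6) = 11.98 servings → $7.19.
hummus only: max(1976/105, 12.0/1.3) = 18.82 servings → $11.29.
spinach only: max(1976/627, 12.0/3.1) = 3.871 servings → $2.90.
milk only: max(1976/405, 12.0/0.2) = 60 servings → $15.00.
tofu + hummus with both targets exact would need a negative amount; discard.
tofu + spinach with both tight: 1.25 servings and 2.823 servings → $2.87.
tofu + milk with both tight: 4.377 servings and 3.096 servings → $3.40.
hummus + spinach with both tight: 2.856 servings and 2.673 servings → $3.72.
hummus + milk with both tight: 8.832 servings and 2.589 servings → $5.95.
spinach + milk: intersection lies outside the first quadrant.
The minimum over all feasible corners is $2.87.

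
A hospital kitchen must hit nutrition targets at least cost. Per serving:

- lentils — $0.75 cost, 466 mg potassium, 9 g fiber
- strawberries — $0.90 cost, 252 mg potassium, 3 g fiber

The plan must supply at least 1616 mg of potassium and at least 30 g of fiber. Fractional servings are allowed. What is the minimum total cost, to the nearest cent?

lentils only: max(1616/466, 30/9) = 3.468 servings → $2.60.
strawberries only: max(1616/252, 30/3) = 10 servings → $9.00.
lentils + strawberries with both tight: 3.117 servings and 0.6483 servings → $2.92.
The minimum over all feasible corners is $2.60.

$2.60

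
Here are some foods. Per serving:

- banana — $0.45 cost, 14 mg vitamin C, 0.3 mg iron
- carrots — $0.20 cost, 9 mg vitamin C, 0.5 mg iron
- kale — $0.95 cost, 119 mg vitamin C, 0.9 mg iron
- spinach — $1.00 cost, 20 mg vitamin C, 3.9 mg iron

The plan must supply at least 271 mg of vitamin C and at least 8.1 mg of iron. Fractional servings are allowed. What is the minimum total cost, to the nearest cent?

Two binding constraints pin down two serving amounts, so the optimal mix uses at most two foods. The candidates are each food alone (scaled to the tighter of vitamin C/iron) and each pair with both constraints tight.
banana only: max(271/14, 8.1/0.3) = 27 servings → $12.15.
carrots only: max(271/9, 8.1/0.5) = 30.11 servings → $6.02.
kale only: max(271/119, 8.1/0.9) = 9 servings → $8.55.
spinach only: max(271/20, 8.1/3.9) = 13.55 servings → $13.55.
banana + carrots with both tight: 14.56 servings and 7.465 servings → $8.04.
banana + kale: intersection lies outside the first quadrant.
banana + spinach with both tight: 18.41 servings and 0.6605 servings → $8.95.
carrots + kale with both tight: 14.01 servings and 1.218 servings → $3.96.
carrots + spinach: intersection lies outside the first quadrant.
kale + spinach with both tight: 2.006 servings and 1.614 servings → $3.52.
Cheapest feasible corner: $3.52.

$3.52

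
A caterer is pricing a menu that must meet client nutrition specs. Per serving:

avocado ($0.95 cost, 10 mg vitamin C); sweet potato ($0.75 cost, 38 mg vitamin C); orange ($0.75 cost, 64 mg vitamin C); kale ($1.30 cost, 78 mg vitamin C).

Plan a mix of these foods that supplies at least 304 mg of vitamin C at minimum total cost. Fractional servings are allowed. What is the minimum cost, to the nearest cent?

$3.56

Cost per mg of vitamin C: orange $0.0117, kale $0.0167, sweet potato $0.0197, avocado $0.0950.
With no serving limits, use only orange: 304 mg / 64 mg = 4.75 servings × $0.75 = $3.56.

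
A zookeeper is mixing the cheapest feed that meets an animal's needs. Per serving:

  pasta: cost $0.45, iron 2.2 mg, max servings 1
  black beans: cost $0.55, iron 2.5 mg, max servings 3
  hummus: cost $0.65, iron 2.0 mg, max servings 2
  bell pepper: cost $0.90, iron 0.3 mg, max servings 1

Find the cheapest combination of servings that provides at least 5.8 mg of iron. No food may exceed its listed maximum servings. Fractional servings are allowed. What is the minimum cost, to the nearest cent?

$1.24

Cost per mg of iron: pasta $0.2045, black beans $0.2200, hummus $0.3250, bell pepper $3.0000.
Take 1 serving of pasta: +2.2 mg iron for $0.45 (total $0.45, still need 3.6 mg).
Take 1.44 servings of black beans: +3.6 mg iron for $0.79 (total $1.24, still need 0.0 mg).
Filling from the cheapest source first is optimal under one linear minimum: $1.24.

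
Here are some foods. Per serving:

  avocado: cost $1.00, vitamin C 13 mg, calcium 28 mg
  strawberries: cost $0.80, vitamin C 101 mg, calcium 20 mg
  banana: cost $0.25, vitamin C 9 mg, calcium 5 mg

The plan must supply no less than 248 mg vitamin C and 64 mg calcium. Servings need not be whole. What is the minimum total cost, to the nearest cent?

$2.49

Compare the cost at each extreme point of the feasible region.
avocado only: max(248/13, 64/28) = 19.08 servings → $19.08.
strawberries only: max(248/101, 64/20) = 3.2 servings → $2.56.
banana only: max(248/9, 64/5) = 27.56 servings → $6.89.
avocado + strawberries with both tight: 0.5857 servings and 2.38 servings → $2.49.
avocado + banana with both targets exact would need a negative amount; discard.
strawberries + banana with both tight: 2.043 servings and 4.628 servings → $2.79.
The minimum over all feasible corners is $2.49.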